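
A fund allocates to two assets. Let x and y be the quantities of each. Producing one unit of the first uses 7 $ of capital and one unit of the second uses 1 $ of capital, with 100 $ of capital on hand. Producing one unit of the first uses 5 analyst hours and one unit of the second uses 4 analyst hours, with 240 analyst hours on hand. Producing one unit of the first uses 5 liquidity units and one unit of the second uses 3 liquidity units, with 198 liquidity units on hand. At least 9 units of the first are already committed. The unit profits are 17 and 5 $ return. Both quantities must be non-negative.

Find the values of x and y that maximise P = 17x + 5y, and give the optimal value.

x = 9, y = 37, maximum P = 338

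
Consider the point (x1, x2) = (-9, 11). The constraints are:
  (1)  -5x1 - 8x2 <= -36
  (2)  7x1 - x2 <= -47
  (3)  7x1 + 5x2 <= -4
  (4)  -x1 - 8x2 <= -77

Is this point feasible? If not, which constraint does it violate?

(1): -43 ≤ -36 ✓
(2): -74 ≤ -47 ✓
(3): -8 ≤ -4 ✓
(4): -79 ≤ -77 ✓

feasible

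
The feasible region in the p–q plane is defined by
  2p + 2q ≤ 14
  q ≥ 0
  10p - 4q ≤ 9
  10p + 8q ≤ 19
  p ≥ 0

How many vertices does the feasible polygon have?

4

Pairwise boundary intersections that survive every other constraint:
  (9/10, 0)
  (0, 0)
  (37/30, 5/6)
  (0, 19/8)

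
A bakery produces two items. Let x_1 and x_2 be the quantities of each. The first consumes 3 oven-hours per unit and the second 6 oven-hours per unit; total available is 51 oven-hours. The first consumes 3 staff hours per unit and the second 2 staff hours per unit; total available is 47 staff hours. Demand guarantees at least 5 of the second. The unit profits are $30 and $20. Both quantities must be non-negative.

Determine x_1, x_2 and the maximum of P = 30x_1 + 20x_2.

x_1 = 7, x_2 = 5, maximum P = 310

Vertices and P = 30x_1 + 20x_2:
  (0, 17/2) → P = 170
  (0, 5) → P = 100
  (7, 5) → P = 310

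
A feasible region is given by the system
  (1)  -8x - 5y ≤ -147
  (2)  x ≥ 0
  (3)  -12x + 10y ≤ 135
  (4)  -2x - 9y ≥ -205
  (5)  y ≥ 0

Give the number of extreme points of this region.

4

The feasible vertices (each the meet of two boundaries and inside every other half-plane) are:
  (159/28, 711/35)
  (147/8, 0)
  (835/128, 1365/64)
  (205/2, 0)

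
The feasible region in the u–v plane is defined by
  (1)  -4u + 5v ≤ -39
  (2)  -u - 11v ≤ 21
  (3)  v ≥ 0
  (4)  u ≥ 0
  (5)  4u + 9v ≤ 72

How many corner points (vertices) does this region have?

3

Pairwise boundary intersections that survive every other constraint:
  (39/4, 0)
  (711/56, 33/14)
  (18, 0)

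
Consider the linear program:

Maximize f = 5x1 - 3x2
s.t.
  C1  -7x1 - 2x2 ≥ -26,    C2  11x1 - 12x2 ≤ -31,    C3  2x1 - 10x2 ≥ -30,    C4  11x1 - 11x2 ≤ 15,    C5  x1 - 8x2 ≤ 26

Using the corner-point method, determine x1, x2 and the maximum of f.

Corner points and f = 5x1 - 3x2:
  (25/43, 134/43) → f = -277/43
  (-140/19, -317/76) → f = -1849/76
  (-250/3, -41/3) → f = -1127/3

The binding constraints are 11x1 - 12x2 = -31 and 2x1 - 10x2 = -30.
Solving simultaneously gives x1 = 25/43, x2 = 134/43.

x1 = 25/43, x2 = 134/43, maximum f = -277/43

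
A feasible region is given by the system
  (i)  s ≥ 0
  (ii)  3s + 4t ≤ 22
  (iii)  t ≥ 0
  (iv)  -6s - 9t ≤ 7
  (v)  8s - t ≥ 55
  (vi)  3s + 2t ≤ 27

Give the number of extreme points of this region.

3

Intersecting each pair of boundary lines and keeping only the points that satisfy every inequality leaves:
  (22/3, 0)
  (242/35, 11/35)
  (55/8, 0)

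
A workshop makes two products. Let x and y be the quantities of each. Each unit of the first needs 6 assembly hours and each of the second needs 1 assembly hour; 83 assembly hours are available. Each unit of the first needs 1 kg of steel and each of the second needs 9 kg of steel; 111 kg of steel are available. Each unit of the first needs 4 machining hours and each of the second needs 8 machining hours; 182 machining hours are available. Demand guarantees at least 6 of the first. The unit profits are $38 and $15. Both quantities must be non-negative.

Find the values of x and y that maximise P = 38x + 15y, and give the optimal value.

Extreme points and P = 38x + 15y:
  (83/6, 0) → P = 1577/3
  (6, 0) → P = 228
  (12, 11) → P = 621
  (6, 35/3) → P = 403

The optimum lies where 6x + y = 83 and x + 9y = 111.
Solving simultaneously gives x = 12, y = 11.

x = 12, y = 11, maximum P = 621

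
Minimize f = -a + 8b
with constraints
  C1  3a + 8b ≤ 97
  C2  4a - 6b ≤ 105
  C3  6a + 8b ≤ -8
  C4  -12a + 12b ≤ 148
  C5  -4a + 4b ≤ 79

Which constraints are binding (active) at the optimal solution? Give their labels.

Vertices and f = -a + 8b:
  (198/17, -331/34) → f = -1522/17
  (-179/2, -463/6) → f = -3167/6
  (-160/21, 33/7) → f = 136/3

The minimum is at (-179/2, -463/6). Substituting into each constraint, equality holds for C2 and C4; the remaining constraints have slack.

C2 and C4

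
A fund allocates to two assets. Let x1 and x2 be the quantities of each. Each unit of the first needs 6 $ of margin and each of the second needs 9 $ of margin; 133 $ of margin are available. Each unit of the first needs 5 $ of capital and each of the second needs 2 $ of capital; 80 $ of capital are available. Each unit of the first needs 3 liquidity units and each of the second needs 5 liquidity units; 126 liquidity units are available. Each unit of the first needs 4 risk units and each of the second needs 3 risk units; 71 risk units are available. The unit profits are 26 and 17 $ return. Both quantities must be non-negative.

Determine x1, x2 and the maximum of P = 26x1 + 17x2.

x1 = 14, x2 = 5, maximum P = 449

Extreme points and P = 26x1 + 17x2:
  (0, 0) → P = 0
  (0, 133/9) → P = 2261/9
  (16, 0) → P = 416
  (40/3, 53/9) → P = 4021/9
  (14, 5) → P = 449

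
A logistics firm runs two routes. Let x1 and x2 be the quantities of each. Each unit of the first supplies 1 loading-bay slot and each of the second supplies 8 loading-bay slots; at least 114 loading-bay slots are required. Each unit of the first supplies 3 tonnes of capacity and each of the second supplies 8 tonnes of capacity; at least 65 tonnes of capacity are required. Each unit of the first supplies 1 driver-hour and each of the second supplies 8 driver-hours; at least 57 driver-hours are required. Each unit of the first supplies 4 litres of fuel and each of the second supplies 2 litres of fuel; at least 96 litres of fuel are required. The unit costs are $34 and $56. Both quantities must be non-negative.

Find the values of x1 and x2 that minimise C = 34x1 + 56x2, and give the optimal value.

Vertices and C = 34x1 + 56x2:
  (0, 48) → C = 2688
  (114, 0) → C = 3876
  (18, 12) → C = 1284
The feasible region is unbounded (it extends along (0, 1), (1, 0)), but C strictly increases along every unbounded feasible direction, so there is no improving ray and the minimum is attained at a vertex.

The binding constraints are x1 + 8x2 = 114 and 4x1 + 2x2 = 96.
Solving simultaneously gives x1 = 18, x2 = 12.

x1 = 18, x2 = 12, minimum C = 1284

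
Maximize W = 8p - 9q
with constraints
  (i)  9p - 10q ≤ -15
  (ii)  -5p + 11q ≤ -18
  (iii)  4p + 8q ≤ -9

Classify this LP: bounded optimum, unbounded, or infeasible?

From the feasible point (-345/49, -237/49), moving in the direction (-10, -9) keeps every constraint satisfied while W increases without bound.

unbounded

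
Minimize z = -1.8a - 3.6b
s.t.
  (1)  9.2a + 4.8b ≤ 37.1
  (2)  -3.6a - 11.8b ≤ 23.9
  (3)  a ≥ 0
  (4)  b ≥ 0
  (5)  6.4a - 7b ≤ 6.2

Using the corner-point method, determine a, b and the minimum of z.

Extreme points and z = -1.8a - 3.6b:
  (0, 371/48) → z = -1113/40
  (353/116, 55/29) → z = -7137/580
  (0, 0) → z = 0
  (31/32, 0) → z = -279/160

a = 0, b = 371/48, minimum z = -1113/40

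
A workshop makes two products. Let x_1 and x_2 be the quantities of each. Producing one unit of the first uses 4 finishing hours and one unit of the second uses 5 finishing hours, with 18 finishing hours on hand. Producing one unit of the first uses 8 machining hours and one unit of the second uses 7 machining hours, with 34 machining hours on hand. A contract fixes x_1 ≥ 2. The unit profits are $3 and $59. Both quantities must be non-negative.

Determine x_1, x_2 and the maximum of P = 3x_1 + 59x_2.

x_1 = 2, x_2 = 2, maximum P = 124

Corner points and P = 3x_1 + 59x_2:
  (17/4, 0) → P = 51/4
  (2, 0) → P = 6
  (11/3, 2/3) → P = 151/3
  (2, 2) → P = 124

At the optimal vertex, 4x_1 + 5x_2 = 18 and x_1 = 2.
Solving simultaneously gives x_1 = 2, x_2 = 2.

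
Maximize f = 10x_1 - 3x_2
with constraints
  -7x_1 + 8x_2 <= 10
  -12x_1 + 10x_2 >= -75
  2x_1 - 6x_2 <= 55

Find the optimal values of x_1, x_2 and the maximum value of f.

Feasible corners and f = 10x_1 - 3x_2:
  (350/13, 645/26) → f = 5065/26
  (-250/13, -405/26) → f = -3785/26
  (-25/13, -255/26) → f = 265/26

The binding constraints are -7x_1 + 8x_2 = 10 and -12x_1 + 10x_2 = -75.
Solving simultaneously gives x_1 = 350/13, x_2 = 645/26.

x_1 = 350/13, x_2 = 645/26, maximum f = 5065/26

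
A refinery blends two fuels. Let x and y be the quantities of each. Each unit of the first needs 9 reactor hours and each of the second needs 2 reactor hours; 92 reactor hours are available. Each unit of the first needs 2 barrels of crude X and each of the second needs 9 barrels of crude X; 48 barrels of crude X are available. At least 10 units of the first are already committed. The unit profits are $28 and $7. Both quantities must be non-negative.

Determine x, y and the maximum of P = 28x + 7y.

x = 10, y = 1, maximum P = 287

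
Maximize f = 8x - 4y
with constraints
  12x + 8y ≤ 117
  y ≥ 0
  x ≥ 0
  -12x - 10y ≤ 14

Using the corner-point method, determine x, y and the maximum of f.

Extreme points and f = 8x - 4y:
  (39/4, 0) → f = 78
  (0, 117/8) → f = -117/2
  (0, 0) → f = 0

At the optimal vertex, 12x + 8y = 117 and y = 0.
Solving simultaneously gives x = 39/4, y = 0.

x = 39/4, y = 0, maximum f = 78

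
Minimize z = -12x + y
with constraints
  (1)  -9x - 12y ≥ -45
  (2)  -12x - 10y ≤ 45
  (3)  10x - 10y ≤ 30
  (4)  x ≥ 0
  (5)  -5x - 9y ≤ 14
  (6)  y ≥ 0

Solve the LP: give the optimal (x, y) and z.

Vertices and z = -12x + y:
  (27/7, 6/7) → z = -318/7
  (0, 15/4) → z = 15/4
  (3, 0) → z = -36
  (0, 0) → z = 0

x = 27/7, y = 6/7, minimum z = -318/7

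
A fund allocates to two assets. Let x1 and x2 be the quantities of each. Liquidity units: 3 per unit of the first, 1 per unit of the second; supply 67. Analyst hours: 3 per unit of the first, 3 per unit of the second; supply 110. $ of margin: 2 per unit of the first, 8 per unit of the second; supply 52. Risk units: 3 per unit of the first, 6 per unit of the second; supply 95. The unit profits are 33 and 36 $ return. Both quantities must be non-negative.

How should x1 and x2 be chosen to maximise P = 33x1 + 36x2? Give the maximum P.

Corner points and P = 33x1 + 36x2:
  (0, 0) → P = 0
  (0, 13/2) → P = 234
  (67/3, 0) → P = 737
  (22, 1) → P = 762

At the optimal vertex, 3x1 + x2 = 67 and 2x1 + 8x2 = 52.
Solving simultaneously gives x1 = 22, x2 = 1.

x1 = 22, x2 = 1, maximum P = 762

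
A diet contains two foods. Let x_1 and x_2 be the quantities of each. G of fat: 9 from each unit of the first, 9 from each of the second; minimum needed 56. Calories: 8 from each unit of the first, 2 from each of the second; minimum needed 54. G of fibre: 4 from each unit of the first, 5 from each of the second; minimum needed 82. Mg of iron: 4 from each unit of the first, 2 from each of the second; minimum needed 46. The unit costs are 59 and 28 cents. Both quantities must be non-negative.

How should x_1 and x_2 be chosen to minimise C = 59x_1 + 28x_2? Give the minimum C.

x_1 = 2, x_2 = 19, minimum C = 650

Feasible corners and C = 59x_1 + 28x_2:
  (0, 27) → C = 756
  (41/2, 0) → C = 2419/2
  (2, 19) → C = 650
  (11/2, 12) → C = 1321/2
The feasible region is unbounded (it extends along (0, 1), (1, 0)), but C strictly increases along every unbounded feasible direction, so there is no improving ray and the minimum is attained at a vertex.

At the optimal vertex, 8x_1 + 2x_2 = 54 and 4x_1 + 2x_2 = 46.
Solving simultaneously gives x_1 = 2, x_2 = 19.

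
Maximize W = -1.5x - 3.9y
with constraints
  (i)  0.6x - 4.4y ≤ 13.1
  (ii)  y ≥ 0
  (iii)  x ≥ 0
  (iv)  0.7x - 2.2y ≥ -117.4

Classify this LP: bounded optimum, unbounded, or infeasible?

Extreme points and W = -1.5x - 3.9y:
  (131/6, 0) → W = -32.75
  (0, 0) → W = 0
  (0, 587/11) → W = -22893/110
The feasible region has finitely many vertices and no improving ray; the maximum is 0 at (0, 0).

bounded optimum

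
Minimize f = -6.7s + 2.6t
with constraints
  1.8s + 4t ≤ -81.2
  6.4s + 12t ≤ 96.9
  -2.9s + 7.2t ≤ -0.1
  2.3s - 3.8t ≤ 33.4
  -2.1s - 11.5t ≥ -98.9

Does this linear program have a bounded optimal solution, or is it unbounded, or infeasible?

bounded optimum

Feasible corners and f = -6.7s + 2.6t:
  (-7303/307, -11783/1228) → f = 825423/6140
  (-4374/401, -6172/401) → f = 66293/2005
The feasible region has finitely many vertices and no improving ray; the minimum is 66293/2005 at (-4374/401, -6172/401).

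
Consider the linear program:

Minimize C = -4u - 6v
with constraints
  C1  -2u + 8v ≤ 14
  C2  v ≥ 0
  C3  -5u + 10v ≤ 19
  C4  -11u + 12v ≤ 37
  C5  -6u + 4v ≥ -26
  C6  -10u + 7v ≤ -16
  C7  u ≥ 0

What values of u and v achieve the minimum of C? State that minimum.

u = 33/5, v = 17/5, minimum C = -234/5

Corner points and C = -4u - 6v:
  (33/5, 17/5) → C = -234/5
  (113/33, 86/33) → C = -88/3
  (13/3, 0) → C = -52/3
  (8/5, 0) → C = -32/5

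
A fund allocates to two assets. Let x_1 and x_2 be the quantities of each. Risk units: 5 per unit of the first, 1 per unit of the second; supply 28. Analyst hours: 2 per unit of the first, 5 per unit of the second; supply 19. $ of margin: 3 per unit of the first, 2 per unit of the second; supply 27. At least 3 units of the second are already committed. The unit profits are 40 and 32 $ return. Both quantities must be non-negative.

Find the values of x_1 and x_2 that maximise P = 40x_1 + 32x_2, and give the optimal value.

x_1 = 2, x_2 = 3, maximum P = 176

At the optimal vertex, 2x_1 + 5x_2 = 19 and x_2 = 3.
Solving simultaneously gives x_1 = 2, x_2 = 3.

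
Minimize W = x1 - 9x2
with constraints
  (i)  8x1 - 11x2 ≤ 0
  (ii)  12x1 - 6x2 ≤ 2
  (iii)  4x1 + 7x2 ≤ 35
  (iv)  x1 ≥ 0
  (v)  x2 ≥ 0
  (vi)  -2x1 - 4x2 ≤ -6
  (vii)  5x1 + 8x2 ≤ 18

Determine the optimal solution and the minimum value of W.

Extreme points and W = x1 - 9x2:
  (11/15, 17/15) → W = -142/15
  (62/63, 103/63) → W = -865/63
  (0, 3/2) → W = -27/2
  (0, 9/4) → W = -81/4

x1 = 0, x2 = 9/4, minimum W = -81/4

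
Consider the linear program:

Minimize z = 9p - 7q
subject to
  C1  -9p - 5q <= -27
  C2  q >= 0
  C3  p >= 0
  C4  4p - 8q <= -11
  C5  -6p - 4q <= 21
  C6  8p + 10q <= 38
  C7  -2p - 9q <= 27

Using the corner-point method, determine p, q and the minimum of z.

p = 8/5, q = 63/25, minimum z = -81/25

The binding constraints are -9p - 5q = -27 and 8p + 10q = 38.
Solving simultaneously gives p = 8/5, q = 63/25.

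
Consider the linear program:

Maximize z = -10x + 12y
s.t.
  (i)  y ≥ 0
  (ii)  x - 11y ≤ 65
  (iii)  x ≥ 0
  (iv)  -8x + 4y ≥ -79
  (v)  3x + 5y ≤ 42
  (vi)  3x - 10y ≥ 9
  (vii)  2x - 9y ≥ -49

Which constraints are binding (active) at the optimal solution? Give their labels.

Corner points and z = -10x + 12y:
  (79/8, 0) → z = -395/4
  (3, 0) → z = -30
  (563/52, 99/52) → z = -2221/26
  (31/3, 11/5) → z = -1154/15

The maximum is at (3, 0). Substituting into each constraint, equality holds for (i) and (vi); the remaining constraints have slack.

(i) and (vi)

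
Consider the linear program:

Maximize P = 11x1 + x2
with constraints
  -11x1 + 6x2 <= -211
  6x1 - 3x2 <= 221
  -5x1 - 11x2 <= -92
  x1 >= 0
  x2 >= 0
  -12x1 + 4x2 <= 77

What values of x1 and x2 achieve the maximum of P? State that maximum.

Extreme points and P = 11x1 + x2:
  (231, 1165/3) → P = 8788/3
  (211/11, 0) → P = 211
  (221/6, 0) → P = 2431/6

x1 = 231, x2 = 1165/3, maximum P = 8788/3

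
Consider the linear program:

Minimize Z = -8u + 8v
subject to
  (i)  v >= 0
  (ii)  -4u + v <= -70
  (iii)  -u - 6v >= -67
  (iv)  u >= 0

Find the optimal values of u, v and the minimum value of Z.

u = 67, v = 0, minimum Z = -536

Extreme points and Z = -8u + 8v:
  (35/2, 0) → Z = -140
  (67, 0) → Z = -536
  (487/25, 198/25) → Z = -2312/25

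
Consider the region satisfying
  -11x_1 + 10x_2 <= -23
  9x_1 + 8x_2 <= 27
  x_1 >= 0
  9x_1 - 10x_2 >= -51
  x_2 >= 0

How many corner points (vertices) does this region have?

Of the 10 pairwise boundary intersections, those satisfying every inequality are:
  (227/89, 45/89)
  (23/11, 0)
  (3, 0)

3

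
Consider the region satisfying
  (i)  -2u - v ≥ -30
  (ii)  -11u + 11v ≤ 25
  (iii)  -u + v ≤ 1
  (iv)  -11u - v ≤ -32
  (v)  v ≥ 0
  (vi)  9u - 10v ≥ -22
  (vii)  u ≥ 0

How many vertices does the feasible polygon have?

The feasible vertices (each the meet of two boundaries and inside every other half-plane) are:
  (29/3, 32/3)
  (15, 0)
  (31/12, 43/12)
  (32/11, 0)

4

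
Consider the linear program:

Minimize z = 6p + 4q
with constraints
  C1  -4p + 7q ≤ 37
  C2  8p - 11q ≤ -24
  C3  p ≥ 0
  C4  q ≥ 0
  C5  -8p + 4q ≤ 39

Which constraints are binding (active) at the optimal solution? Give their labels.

Feasible corners and z = 6p + 4q:
  (239/12, 50/3) → z = 1117/6
  (0, 37/7) → z = 148/7
  (0, 24/11) → z = 96/11

The minimum is at (0, 24/11). Substituting into each constraint, equality holds for C2 and C3; the remaining constraints have slack.

C2 and C3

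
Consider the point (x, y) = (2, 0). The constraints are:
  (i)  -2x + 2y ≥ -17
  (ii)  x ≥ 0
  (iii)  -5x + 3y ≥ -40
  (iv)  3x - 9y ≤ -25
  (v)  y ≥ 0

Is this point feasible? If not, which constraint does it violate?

not feasible — violates (iv)

Constraint (iv): 3x - 9y = 6, which is not ≤ -25. All other constraints are satisfied.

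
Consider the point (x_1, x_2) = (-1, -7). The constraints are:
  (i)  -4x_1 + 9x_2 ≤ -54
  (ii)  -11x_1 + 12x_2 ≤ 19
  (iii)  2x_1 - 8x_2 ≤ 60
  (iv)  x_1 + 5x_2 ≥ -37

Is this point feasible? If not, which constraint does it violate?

(i): -59 ≤ -54 ✓
(ii): -73 ≤ 19 ✓
(iii): 54 ≤ 60 ✓
(iv): -36 ≥ -37 ✓

feasible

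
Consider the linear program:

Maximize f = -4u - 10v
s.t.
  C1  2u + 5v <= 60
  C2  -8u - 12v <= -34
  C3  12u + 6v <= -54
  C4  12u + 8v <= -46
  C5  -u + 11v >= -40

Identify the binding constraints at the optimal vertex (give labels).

Extreme points and f = -4u - 10v:
  (-275/8, 103/4) → f = -120
  (-355/22, 203/11) → f = -120
  (-103/10, 97/10) → f = -279/5

The maximum is at (-103/10, 97/10). Substituting into each constraint, equality holds for C2 and C4; the remaining constraints have slack.

C2 and C4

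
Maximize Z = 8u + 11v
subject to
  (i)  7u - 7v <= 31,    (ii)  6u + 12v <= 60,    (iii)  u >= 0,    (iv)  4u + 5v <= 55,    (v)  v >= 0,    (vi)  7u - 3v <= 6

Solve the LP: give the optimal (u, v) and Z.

Corner points and Z = 8u + 11v:
  (0, 5) → Z = 55
  (42/17, 64/17) → Z = 1040/17
  (0, 0) → Z = 0
  (6/7, 0) → Z = 48/7

u = 42/17, v = 64/17, maximum Z = 1040/17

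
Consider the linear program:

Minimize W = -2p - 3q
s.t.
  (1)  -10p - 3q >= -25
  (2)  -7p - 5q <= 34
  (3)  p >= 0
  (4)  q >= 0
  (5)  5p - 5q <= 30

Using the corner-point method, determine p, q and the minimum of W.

p = 0, q = 25/3, minimum W = -25

Extreme points and W = -2p - 3q:
  (0, 25/3) → W = -25
  (5/2, 0) → W = -5
  (0, 0) → W = 0

At the optimal vertex, -10p - 3q = -25 and p = 0.
Solving simultaneously gives p = 0, q = 25/3.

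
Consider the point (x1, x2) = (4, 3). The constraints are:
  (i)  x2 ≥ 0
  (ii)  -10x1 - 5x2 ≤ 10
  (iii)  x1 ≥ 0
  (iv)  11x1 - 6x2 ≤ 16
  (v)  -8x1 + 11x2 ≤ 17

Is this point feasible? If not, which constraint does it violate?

Constraint (iv): 11x1 - 6x2 = 26, which is not ≤ 16. All other constraints are satisfied.

not feasible — violates (iv)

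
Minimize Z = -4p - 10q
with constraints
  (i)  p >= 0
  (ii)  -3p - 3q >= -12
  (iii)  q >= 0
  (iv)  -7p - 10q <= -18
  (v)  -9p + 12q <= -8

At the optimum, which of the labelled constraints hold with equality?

Feasible corners and Z = -4p - 10q:
  (4, 0) → Z = -16
  (8/3, 4/3) → Z = -24
  (18/7, 0) → Z = -72/7
  (148/87, 53/87) → Z = -374/29

The minimum is at (8/3, 4/3). Substituting into each constraint, equality holds for (ii) and (v); the remaining constraints have slack.

(ii) and (v)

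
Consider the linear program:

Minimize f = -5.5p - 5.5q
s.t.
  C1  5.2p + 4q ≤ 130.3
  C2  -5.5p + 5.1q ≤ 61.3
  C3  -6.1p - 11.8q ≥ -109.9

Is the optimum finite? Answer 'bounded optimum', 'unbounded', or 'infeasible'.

bounded optimum

Feasible corners and f = -5.5p - 5.5q:
  (18299/616, -7445/1232) → f = -29153/224
  (-16285/9601, 97838/9601) → f = -897083/19202
The feasible region has finitely many vertices and no improving ray; the minimum is -29153/224 at (18299/616, -7445/1232).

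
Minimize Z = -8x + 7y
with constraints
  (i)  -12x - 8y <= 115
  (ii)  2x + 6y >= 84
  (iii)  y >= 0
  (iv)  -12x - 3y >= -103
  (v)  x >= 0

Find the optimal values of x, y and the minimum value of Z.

Vertices and Z = -8x + 7y:
  (61/11, 401/33) → Z = 1343/33
  (0, 14) → Z = 98
  (0, 103/3) → Z = 721/3

The binding constraints are 2x + 6y = 84 and -12x - 3y = -103.
Solving simultaneously gives x = 61/11, y = 401/33.

x = 61/11, y = 401/33, minimum Z = 1343/33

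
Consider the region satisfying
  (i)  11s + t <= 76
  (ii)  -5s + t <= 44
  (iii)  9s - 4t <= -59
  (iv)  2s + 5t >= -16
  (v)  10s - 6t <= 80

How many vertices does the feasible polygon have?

4

Pairwise boundary intersections that survive every other constraint:
  (2, 54)
  (245/53, 1333/53)
  (-236/27, 8/27)
  (-359/53, -26/53)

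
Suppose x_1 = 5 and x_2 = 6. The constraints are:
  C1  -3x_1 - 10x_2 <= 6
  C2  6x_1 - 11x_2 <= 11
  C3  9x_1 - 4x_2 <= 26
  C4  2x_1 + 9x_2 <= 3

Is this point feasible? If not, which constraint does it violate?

Constraint C4: 2x_1 + 9x_2 = 64, which is not ≤ 3. All other constraints are satisfied.

not feasible — violates C4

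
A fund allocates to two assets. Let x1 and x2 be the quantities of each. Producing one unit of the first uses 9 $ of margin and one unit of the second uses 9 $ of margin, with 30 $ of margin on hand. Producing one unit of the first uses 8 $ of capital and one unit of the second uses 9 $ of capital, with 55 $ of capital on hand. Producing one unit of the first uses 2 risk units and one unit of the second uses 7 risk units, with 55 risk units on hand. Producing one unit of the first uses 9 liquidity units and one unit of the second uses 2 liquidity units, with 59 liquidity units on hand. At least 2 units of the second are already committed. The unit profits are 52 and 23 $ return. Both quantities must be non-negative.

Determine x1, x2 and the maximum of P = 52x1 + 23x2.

x1 = 4/3, x2 = 2, maximum P = 346/3

Vertices and P = 52x1 + 23x2:
  (0, 10/3) → P = 230/3
  (0, 2) → P = 46
  (4/3, 2) → P = 346/3

At the optimal vertex, 9x1 + 9x2 = 30 and x2 = 2.
Solving simultaneously gives x1 = 4/3, x2 = 2.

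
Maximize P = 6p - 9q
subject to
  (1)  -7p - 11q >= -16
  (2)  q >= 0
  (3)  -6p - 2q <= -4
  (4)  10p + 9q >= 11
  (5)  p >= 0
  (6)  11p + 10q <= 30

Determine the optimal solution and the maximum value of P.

p = 16/7, q = 0, maximum P = 96/7

Extreme points and P = 6p - 9q:
  (16/7, 0) → P = 96/7
  (3/13, 17/13) → P = -135/13
  (11/10, 0) → P = 33/5
  (7/17, 13/17) → P = -75/17

The binding constraints are -7p - 11q = -16 and q = 0.
Solving simultaneously gives p = 16/7, q = 0.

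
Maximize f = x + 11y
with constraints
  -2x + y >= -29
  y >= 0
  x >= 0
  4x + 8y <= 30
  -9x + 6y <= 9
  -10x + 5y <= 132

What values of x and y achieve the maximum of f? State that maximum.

Feasible corners and f = x + 11y:
  (0, 0) → f = 0
  (15/2, 0) → f = 15/2
  (0, 3/2) → f = 33/2
  (9/8, 51/16) → f = 579/16

x = 9/8, y = 51/16, maximum f = 579/16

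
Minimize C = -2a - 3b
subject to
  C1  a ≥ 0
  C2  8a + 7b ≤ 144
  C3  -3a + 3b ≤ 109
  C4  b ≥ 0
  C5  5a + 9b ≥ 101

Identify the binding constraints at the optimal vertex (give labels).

Vertices and C = -2a - 3b:
  (0, 144/7) → C = -432/7
  (0, 101/9) → C = -101/3
  (589/37, 88/37) → C = -1442/37

The minimum is at (0, 144/7). Substituting into each constraint, equality holds for C1 and C2; the remaining constraints have slack.

C1 and C2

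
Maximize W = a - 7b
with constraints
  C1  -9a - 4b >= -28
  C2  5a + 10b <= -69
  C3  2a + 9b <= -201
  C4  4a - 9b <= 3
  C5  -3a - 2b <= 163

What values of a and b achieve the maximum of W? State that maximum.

Feasible corners and W = a - 7b:
  (-33, -15) → W = 72
  (-1065/23, -277/23) → W = 38
  (-1461/35, -661/35) → W = 3166/35

At the optimal vertex, 4a - 9b = 3 and -3a - 2b = 163.
Solving simultaneously gives a = -1461/35, b = -661/35.

a = -1461/35, b = -661/35, maximum W = 3166/35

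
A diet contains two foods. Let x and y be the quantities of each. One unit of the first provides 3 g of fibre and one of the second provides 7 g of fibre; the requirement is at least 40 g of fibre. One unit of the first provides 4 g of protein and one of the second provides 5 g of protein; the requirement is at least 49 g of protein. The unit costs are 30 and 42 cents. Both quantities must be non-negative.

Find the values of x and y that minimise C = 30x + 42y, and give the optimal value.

x = 11, y = 1, minimum C = 372

Feasible corners and C = 30x + 42y:
  (0, 49/5) → C = 2058/5
  (40/3, 0) → C = 400
  (11, 1) → C = 372
The feasible region is unbounded (it extends along (0, 1), (1, 0)), but C strictly increases along every unbounded feasible direction, so there is no improving ray and the minimum is attained at a vertex.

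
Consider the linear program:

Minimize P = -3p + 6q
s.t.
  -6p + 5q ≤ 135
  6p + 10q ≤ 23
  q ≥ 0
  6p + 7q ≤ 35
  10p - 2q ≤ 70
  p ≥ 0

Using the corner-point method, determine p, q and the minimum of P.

Feasible corners and P = -3p + 6q:
  (23/6, 0) → P = -23/2
  (0, 23/10) → P = 69/5
  (0, 0) → P = 0

p = 23/6, q = 0, minimum P = -23/2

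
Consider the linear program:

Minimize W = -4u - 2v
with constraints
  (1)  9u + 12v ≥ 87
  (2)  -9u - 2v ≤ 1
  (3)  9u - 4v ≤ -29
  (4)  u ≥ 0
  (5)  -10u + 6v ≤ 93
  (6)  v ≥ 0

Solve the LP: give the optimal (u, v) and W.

Vertices and W = -4u - 2v:
  (0, 29/4) → W = -29/2
  (99/7, 547/14) → W = -943/7
  (0, 31/2) → W = -31

u = 99/7, v = 547/14, minimum W = -943/7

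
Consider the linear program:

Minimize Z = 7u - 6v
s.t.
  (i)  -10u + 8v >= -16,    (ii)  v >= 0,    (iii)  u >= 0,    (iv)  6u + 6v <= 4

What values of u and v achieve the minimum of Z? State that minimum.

Corner points and Z = 7u - 6v:
  (0, 0) → Z = 0
  (2/3, 0) → Z = 14/3
  (0, 2/3) → Z = -4

u = 0, v = 2/3, minimum Z = -4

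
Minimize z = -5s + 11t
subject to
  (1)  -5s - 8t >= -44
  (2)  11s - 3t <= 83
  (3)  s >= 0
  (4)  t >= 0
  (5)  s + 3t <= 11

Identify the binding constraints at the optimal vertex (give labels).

Extreme points and z = -5s + 11t:
  (796/103, 69/103) → z = -3221/103
  (44/7, 11/7) → z = -99/7
  (83/11, 0) → z = -415/11
  (0, 0) → z = 0
  (0, 11/3) → z = 121/3

The minimum is at (83/11, 0). Substituting into each constraint, equality holds for (2) and (4); the remaining constraints have slack.

(2) and (4)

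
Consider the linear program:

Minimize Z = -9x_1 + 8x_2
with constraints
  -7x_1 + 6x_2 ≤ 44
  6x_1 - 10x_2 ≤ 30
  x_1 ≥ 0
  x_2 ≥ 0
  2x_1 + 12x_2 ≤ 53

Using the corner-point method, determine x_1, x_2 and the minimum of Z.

x_1 = 445/46, x_2 = 129/46, minimum Z = -2973/46

Vertices and Z = -9x_1 + 8x_2:
  (5, 0) → Z = -45
  (445/46, 129/46) → Z = -2973/46
  (0, 0) → Z = 0
  (0, 53/12) → Z = 106/3

At the optimal vertex, 6x_1 - 10x_2 = 30 and 2x_1 + 12x_2 = 53.
Solving simultaneously gives x_1 = 445/46, x_2 = 129/46.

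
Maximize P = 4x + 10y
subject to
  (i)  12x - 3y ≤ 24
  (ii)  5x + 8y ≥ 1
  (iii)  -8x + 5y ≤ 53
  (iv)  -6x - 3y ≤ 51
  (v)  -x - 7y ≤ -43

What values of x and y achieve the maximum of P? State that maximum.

x = 31/4, y = 23, maximum P = 261

Feasible corners and P = 4x + 10y:
  (31/4, 23) → P = 261
  (99/29, 164/29) → P = 2036/29
  (-156/61, 397/61) → P = 3346/61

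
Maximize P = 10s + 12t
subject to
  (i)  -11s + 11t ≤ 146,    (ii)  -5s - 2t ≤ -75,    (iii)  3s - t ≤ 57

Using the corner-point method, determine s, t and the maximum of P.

Feasible corners and P = 10s + 12t:
  (533/77, 1555/77) → P = 23990/77
  (773/22, 1065/22) → P = 10255/11
  (189/11, -60/11) → P = 1170/11

The optimum lies where -11s + 11t = 146 and 3s - t = 57.
Solving simultaneously gives s = 773/22, t = 1065/22.

s = 773/22, t = 1065/22, maximum P = 10255/11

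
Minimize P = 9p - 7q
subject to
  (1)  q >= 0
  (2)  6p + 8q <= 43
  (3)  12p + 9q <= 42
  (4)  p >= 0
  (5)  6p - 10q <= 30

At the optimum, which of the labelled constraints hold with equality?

(3) and (4)

Vertices and P = 9p - 7q:
  (7/2, 0) → P = 63/2
  (0, 0) → P = 0
  (0, 14/3) → P = -98/3

The minimum is at (0, 14/3). Substituting into each constraint, equality holds for (3) and (4); the remaining constraints have slack.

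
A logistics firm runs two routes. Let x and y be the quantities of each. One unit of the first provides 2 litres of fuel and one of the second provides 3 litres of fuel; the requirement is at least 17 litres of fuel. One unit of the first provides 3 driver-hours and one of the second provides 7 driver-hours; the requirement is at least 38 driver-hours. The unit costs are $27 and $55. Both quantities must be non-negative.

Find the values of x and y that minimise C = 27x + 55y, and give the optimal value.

Extreme points and C = 27x + 55y:
  (0, 17/3) → C = 935/3
  (38/3, 0) → C = 342
  (1, 5) → C = 302
The feasible region is unbounded (it extends along (0, 1), (1, 0)), but C strictly increases along every unbounded feasible direction, so there is no improving ray and the minimum is attained at a vertex.

x = 1, y = 5, minimum C = 302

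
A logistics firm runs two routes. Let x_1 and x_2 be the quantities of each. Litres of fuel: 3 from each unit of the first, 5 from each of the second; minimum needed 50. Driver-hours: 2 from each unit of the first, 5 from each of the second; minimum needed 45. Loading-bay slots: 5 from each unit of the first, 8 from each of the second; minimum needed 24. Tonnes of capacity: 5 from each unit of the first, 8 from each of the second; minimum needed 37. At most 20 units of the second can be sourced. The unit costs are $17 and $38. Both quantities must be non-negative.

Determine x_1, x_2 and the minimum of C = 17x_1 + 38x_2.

The feasible region is unbounded (it extends along (1, 0)), but C strictly increases along every unbounded feasible direction, so there is no improving ray and the minimum is attained at a vertex.

At the optimal vertex, 3x_1 + 5x_2 = 50 and 2x_1 + 5x_2 = 45.
Solving simultaneously gives x_1 = 5, x_2 = 7.

x_1 = 5, x_2 = 7, minimum C = 351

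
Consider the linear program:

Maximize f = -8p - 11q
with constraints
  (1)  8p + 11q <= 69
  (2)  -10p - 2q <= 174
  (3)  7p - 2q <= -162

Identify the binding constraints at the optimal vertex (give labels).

Extreme points and f = -8p - 11q:
  (-1026/47, 1041/47) → f = -69
  (-548/31, 593/31) → f = -69
  (-336/17, 201/17) → f = 477/17

The maximum is at (-336/17, 201/17). Substituting into each constraint, equality holds for (2) and (3); the remaining constraints have slack.

(2) and (3)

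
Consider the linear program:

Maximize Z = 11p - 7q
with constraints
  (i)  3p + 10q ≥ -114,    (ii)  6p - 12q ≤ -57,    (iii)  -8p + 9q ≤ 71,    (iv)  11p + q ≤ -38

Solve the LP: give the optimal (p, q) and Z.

Extreme points and Z = 11p - 7q:
  (-113/14, 5/7) → Z = -1313/14
  (-171/46, 133/46) → Z = -1406/23
  (-413/107, 477/107) → Z = -7882/107

The optimum lies where 6p - 12q = -57 and 11p + q = -38.
Solving simultaneously gives p = -171/46, q = 133/46.

p = -171/46, q = 133/46, maximum Z = -1406/23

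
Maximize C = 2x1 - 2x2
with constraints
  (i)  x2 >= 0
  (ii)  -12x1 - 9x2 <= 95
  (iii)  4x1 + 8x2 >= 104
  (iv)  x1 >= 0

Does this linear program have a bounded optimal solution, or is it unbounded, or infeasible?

From the feasible point (26, 0), moving in the direction (1, 0) keeps every constraint satisfied while C increases without bound.

unbounded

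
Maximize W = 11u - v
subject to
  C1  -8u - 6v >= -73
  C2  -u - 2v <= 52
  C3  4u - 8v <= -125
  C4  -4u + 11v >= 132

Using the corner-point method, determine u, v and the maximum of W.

Extreme points and W = 11u - v:
  (-83/44, 323/22) → W = -1559/44
  (-44, -4) → W = -480
  (-319/12, 7/3) → W = -1179/4
The feasible region is unbounded (it extends along (-3, 4), (-2, 1)), but W strictly decreases along every unbounded feasible direction, so there is no improving ray and the maximum is attained at a vertex.

u = -83/44, v = 323/22, maximum W = -1559/44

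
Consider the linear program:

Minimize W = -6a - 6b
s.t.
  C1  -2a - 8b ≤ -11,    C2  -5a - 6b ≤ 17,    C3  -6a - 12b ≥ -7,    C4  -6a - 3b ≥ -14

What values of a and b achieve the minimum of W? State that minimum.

a = -19/6, b = 13/6, minimum W = 6

Corner points and W = -6a - 6b:
  (-101/14, 89/28) → W = 339/14
  (-19/6, 13/6) → W = 6
  (-41/4, 137/24) → W = 109/4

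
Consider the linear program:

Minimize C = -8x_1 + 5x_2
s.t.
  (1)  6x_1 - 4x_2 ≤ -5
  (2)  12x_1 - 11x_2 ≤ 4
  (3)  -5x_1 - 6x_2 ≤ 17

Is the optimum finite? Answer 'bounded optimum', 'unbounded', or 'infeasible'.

From the feasible point (-7/4, -11/8), moving in the direction (4, 6) keeps every constraint satisfied while C decreases without bound.

unbounded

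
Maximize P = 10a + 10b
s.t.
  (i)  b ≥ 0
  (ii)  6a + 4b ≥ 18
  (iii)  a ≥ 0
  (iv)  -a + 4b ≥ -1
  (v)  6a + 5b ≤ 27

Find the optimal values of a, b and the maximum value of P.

a = 0, b = 27/5, maximum P = 54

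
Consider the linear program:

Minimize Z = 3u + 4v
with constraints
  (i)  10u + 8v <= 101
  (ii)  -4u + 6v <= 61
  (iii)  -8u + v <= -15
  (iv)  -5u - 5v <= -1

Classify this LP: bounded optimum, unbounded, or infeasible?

Extreme points and Z = 3u + 4v:
  (221/74, 329/37) → Z = 3295/74
  (497/10, -99/2) → Z = -489/10
  (76/45, -67/45) → Z = -8/9
The feasible region has finitely many vertices and no improving ray; the minimum is -489/10 at (497/10, -99/2).

bounded optimum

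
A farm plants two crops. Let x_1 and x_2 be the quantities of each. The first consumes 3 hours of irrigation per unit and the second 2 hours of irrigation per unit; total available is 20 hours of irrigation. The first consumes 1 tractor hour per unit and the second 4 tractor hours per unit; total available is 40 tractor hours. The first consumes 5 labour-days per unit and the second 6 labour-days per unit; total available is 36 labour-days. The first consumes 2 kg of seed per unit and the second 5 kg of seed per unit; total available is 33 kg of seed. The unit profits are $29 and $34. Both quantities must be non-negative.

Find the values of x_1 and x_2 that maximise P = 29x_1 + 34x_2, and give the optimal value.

x_1 = 6, x_2 = 1, maximum P = 208

Extreme points and P = 29x_1 + 34x_2:
  (0, 0) → P = 0
  (0, 6) → P = 204
  (20/3, 0) → P = 580/3
  (6, 1) → P = 208

The optimum lies where 3x_1 + 2x_2 = 20 and 5x_1 + 6x_2 = 36.
Solving simultaneously gives x_1 = 6, x_2 = 1.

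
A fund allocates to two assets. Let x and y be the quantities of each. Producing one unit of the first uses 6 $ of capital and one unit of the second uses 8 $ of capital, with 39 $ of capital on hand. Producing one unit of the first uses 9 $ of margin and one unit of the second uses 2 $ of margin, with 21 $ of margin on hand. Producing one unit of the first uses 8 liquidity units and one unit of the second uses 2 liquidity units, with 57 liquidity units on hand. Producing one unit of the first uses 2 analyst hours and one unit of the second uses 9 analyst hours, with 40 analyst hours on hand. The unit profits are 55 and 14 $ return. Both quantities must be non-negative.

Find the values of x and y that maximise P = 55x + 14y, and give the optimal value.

x = 3/2, y = 15/4, maximum P = 135

Corner points and P = 55x + 14y:
  (0, 0) → P = 0
  (0, 40/9) → P = 560/9
  (7/3, 0) → P = 385/3
  (3/2, 15/4) → P = 135
  (31/38, 81/19) → P = 3973/38

The optimum lies where 6x + 8y = 39 and 9x + 2y = 21.
Solving simultaneously gives x = 3/2, y = 15/4.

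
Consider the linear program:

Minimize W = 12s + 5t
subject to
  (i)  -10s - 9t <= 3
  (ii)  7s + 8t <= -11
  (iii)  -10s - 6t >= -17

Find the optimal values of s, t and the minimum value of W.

Corner points and W = 12s + 5t:
  (75/17, -89/17) → W = 455/17
  (57/10, -20/3) → W = 526/15
  (101/19, -229/38) → W = 1279/38

s = 75/17, t = -89/17, minimum W = 455/17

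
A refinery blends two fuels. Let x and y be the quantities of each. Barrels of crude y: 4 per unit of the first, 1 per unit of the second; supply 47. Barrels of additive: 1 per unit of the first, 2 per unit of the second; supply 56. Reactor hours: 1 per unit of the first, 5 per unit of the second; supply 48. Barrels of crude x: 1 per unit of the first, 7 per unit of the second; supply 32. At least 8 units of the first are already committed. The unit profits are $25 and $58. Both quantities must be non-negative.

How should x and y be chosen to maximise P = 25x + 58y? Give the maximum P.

x = 11, y = 3, maximum P = 449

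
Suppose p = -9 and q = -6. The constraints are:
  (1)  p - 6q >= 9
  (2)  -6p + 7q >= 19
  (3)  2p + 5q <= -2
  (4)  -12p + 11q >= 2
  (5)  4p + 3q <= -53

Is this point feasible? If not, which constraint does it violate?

Constraint (2): -6p + 7q = 12, which is not ≥ 19. All other constraints are satisfied.

not feasible — violates (2)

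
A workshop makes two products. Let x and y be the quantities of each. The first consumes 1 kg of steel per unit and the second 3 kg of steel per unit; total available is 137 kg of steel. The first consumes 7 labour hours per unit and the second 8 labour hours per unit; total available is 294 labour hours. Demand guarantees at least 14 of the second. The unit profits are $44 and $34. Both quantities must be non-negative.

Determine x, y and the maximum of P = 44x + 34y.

x = 26, y = 14, maximum P = 1620

Corner points and P = 44x + 34y:
  (0, 147/4) → P = 2499/2
  (0, 14) → P = 476
  (26, 14) → P = 1620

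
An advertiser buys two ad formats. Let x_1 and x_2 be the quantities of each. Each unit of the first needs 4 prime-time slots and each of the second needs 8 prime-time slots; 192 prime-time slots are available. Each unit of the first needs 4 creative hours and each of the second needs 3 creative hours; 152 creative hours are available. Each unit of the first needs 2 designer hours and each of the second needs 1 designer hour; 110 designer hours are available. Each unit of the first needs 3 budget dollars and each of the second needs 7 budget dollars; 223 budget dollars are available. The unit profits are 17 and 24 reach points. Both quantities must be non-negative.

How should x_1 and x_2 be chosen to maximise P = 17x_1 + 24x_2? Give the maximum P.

x_1 = 32, x_2 = 8, maximum P = 736

The optimum lies where 4x_1 + 8x_2 = 192 and 4x_1 + 3x_2 = 152.
Solving simultaneously gives x_1 = 32, x_2 = 8.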